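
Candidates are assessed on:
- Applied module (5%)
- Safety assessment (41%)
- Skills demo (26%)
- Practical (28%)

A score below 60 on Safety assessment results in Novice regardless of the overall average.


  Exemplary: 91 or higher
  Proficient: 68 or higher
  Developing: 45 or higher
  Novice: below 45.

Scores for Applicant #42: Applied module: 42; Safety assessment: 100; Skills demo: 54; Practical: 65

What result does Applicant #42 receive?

Safety assessment score 100 ≥ 60: minimum met.
Weighted total:
  Applied module 42 × 0.05 = 2.1
  Safety assessment 100 × 0.41 = 41
  Skills demo 54 × 0.26 = 14.04
  Practical 65 × 0.28 = 18.2
Sum = 75.34
75.34 is ≥ 68 and < 91 → Proficient

Proficient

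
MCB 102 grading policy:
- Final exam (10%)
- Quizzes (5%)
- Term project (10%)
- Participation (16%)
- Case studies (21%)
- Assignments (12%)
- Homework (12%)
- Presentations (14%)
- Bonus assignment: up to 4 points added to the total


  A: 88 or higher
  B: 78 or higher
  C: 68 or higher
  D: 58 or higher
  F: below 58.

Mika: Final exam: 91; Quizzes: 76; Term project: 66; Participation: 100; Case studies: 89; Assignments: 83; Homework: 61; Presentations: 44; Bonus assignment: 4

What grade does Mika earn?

B

Weighted total:
  Final exam 91 × 0.1 = 9.1
  Quizzes 76 × 0.05 = 3.8
  Term project 66 × 0.1 = 6.6
  Participation 100 × 0.16 = 16
  Case studies 89 × 0.21 = 18.69
  Assignments 83 × 0.12 = 9.96
  Homework 61 × 0.12 = 7.32
  Presentations 44 × 0.14 = 6.16
Sum = 77.63
Bonus assignment: 77.63 + 4 = 81.63
81.63 is ≥ 78 and < 88 → B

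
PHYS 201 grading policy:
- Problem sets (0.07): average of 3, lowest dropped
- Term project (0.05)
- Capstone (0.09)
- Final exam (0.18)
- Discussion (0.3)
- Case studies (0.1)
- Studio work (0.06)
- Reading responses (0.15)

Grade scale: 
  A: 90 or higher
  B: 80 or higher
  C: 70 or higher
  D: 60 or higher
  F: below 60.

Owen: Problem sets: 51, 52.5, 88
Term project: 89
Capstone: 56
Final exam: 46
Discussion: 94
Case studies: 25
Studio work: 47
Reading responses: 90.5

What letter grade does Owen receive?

D

Problem sets: drop 51 → average of remaining 2 = 140.5/2 = 70.25
Weighted total:
  Problem sets 70.25 × 0.07 = 4.9175
  Term project 89 × 0.05 = 4.45
  Capstone 56 × 0.09 = 5.04
  Final exam 46 × 0.18 = 8.28
  Discussion 94 × 0.3 = 28.2
  Case studies 25 × 0.1 = 2.5
  Studio work 47 × 0.06 = 2.82
  Reading responses 90.5 × 0.15 = 13.575
Sum = 69.7825
69.7825 is ≥ 60 and < 70 → D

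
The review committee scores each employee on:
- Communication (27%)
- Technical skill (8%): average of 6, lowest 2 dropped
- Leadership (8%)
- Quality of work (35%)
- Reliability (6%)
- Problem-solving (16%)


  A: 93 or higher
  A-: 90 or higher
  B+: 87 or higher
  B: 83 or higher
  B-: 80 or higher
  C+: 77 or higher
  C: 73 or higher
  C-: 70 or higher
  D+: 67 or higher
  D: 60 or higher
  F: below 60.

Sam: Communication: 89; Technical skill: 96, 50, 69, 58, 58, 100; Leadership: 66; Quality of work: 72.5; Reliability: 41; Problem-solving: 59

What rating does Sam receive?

Technical skill: drop 50, 58 → average of remaining 4 = 323/4 = 80.75
Weighted total:
  Communication 89 × 0.27 = 24.03
  Technical skill 80.75 × 0.08 = 6.46
  Leadership 66 × 0.08 = 5.28
  Quality of work 72.5 × 0.35 = 25.375
  Reliability 41 × 0.06 = 2.46
  Problem-solving 59 × 0.16 = 9.44
Sum = 73.045
73.045 is ≥ 73 and < 77 → C

C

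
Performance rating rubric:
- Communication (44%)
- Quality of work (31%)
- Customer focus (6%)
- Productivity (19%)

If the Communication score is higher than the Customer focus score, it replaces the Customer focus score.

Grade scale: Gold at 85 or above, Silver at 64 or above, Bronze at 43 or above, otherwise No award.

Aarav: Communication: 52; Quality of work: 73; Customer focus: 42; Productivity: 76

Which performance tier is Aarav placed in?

Bronze

Communication (52) > Customer focus (42), so Customer focus counts as 52.
Weighted total:
  Communication 52 × 0.44 = 22.88
  Quality of work 73 × 0.31 = 22.63
  Customer focus 52 × 0.06 = 3.12
  Productivity 76 × 0.19 = 14.44
Sum = 63.07
63.07 is ≥ 43 and < 64 → Bronze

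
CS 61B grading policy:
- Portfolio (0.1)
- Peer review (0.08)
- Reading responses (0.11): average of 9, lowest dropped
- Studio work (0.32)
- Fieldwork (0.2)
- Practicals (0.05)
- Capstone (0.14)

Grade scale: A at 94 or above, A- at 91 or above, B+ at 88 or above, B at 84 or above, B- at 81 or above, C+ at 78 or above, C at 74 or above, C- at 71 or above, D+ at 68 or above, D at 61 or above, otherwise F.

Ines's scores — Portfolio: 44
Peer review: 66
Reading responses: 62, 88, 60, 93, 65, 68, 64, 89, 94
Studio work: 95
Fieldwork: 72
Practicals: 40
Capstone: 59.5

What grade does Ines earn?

Reading responses: drop 60 → average of remaining 8 = 623/8 = 77.875
Weighted total:
  Portfolio 44 × 0.1 = 4.4
  Peer review 66 × 0.08 = 5.28
  Reading responses 77.875 × 0.11 = 8.56625
  Studio work 95 × 0.32 = 30.4
  Fieldwork 72 × 0.2 = 14.4
  Practicals 40 × 0.05 = 2
  Capstone 59.5 × 0.14 = 8.33
Sum = 73.37625
73.37625 is ≥ 71 and < 74 → C-

C-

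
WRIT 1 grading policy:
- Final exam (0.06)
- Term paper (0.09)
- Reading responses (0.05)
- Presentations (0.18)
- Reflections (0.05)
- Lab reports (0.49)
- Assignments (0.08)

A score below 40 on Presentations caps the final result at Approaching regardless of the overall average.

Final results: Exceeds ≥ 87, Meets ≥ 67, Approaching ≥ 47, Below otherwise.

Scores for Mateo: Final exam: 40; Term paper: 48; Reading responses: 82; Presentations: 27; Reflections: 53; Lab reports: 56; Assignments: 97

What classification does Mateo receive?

Presentations score 27 < 40: minimum not met.
Weighted total:
  Final exam 40 × 0.06 = 2.4
  Term paper 48 × 0.09 = 4.32
  Reading responses 82 × 0.05 = 4.1
  Presentations 27 × 0.18 = 4.86
  Reflections 53 × 0.05 = 2.65
  Lab reports 56 × 0.49 = 27.44
  Assignments 97 × 0.08 = 7.76
Sum = 53.53
53.53 would be Approaching; cap at Approaching applies → Approaching.

Approaching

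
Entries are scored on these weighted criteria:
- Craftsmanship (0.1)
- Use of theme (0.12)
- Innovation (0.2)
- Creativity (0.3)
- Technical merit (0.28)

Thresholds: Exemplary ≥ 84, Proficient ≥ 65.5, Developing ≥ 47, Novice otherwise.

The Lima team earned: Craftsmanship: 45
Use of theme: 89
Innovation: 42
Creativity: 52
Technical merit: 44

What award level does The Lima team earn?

Developing

Weighted total:
  Craftsmanship 45 × 0.1 = 4.5
  Use of theme 89 × 0.12 = 10.68
  Innovation 42 × 0.2 = 8.4
  Creativity 52 × 0.3 = 15.6
  Technical merit 44 × 0.28 = 12.32
Sum = 51.5
51.5 is ≥ 47 and < 65.5 → Developing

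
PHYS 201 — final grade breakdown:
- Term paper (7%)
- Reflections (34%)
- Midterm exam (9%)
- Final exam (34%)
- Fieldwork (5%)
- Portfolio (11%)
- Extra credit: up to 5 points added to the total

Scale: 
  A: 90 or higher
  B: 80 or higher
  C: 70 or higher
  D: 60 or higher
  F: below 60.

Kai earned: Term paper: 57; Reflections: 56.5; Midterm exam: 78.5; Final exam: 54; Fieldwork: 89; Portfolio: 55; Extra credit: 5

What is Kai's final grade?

Weighted total:
  Term paper 57 × 0.07 = 3.99
  Reflections 56.5 × 0.34 = 19.21
  Midterm exam 78.5 × 0.09 = 7.065
  Final exam 54 × 0.34 = 18.36
  Fieldwork 89 × 0.05 = 4.45
  Portfolio 55 × 0.11 = 6.05
Sum = 59.125
Extra credit: 59.125 + 5 = 64.125
64.125 is ≥ 60 and < 70 → D

D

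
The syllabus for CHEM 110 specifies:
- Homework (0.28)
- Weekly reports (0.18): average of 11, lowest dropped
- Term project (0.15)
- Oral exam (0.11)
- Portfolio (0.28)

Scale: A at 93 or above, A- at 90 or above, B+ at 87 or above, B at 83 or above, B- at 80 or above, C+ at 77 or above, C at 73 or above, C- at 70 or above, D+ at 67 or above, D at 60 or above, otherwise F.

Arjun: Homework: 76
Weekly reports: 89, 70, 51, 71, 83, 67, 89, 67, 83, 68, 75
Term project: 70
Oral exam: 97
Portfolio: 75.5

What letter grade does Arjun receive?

Weekly reports: drop 51 → average of remaining 10 = 762/10 = 76.2
Weighted total:
  Homework 76 × 0.28 = 21.28
  Weekly reports 76.2 × 0.18 = 13.716
  Term project 70 × 0.15 = 10.5
  Oral exam 97 × 0.11 = 10.67
  Portfolio 75.5 × 0.28 = 21.14
Sum = 77.306
77.306 is ≥ 77 and < 80 → C+

C+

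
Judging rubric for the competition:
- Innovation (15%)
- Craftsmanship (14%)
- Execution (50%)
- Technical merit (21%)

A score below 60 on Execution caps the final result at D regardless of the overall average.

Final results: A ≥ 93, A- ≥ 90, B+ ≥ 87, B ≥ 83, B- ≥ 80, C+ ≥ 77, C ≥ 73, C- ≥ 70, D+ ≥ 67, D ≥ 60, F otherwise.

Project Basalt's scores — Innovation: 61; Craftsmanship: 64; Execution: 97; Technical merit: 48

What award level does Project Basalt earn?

C

Execution score 97 ≥ 60: minimum met.
Weighted total:
  Innovation 61 × 0.15 = 9.15
  Craftsmanship 64 × 0.14 = 8.96
  Execution 97 × 0.5 = 48.5
  Technical merit 48 × 0.21 = 10.08
Sum = 76.69
76.69 is ≥ 73 and < 77 → C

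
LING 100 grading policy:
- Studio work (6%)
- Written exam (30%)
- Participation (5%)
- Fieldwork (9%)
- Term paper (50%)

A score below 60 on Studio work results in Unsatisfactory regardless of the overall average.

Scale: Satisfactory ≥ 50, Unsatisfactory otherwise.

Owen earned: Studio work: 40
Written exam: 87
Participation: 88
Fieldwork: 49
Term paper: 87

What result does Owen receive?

Studio work score 40 < 60: minimum not met.
Weighted total:
  Studio work 40 × 0.06 = 2.4
  Written exam 87 × 0.3 = 26.1
  Participation 88 × 0.05 = 4.4
  Fieldwork 49 × 0.09 = 4.41
  Term paper 87 × 0.5 = 43.5
Sum = 80.81
Because the Studio work minimum was not met, the result is Unsatisfactory.

Unsatisfactory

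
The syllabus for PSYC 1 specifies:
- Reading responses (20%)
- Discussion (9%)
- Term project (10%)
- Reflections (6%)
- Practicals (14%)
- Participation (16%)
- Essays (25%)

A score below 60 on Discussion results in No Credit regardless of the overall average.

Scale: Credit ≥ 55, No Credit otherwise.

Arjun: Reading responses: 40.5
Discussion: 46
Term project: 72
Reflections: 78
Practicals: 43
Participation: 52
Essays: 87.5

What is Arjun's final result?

Discussion score 46 < 60: minimum not met.
Weighted total:
  Reading responses 40.5 × 0.2 = 8.1
  Discussion 46 × 0.09 = 4.14
  Term project 72 × 0.1 = 7.2
  Reflections 78 × 0.06 = 4.68
  Practicals 43 × 0.14 = 6.02
  Participation 52 × 0.16 = 8.32
  Essays 87.5 × 0.25 = 21.875
Sum = 60.335
Because the Discussion minimum was not met, the result is No Credit.

No Credit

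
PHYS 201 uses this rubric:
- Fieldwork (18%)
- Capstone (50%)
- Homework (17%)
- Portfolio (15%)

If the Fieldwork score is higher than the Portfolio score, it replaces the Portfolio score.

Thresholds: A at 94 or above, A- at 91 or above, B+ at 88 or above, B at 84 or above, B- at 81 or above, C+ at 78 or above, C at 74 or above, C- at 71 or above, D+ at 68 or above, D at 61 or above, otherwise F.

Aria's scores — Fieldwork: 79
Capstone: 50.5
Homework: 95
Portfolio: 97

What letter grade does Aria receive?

D+

Fieldwork (79) ≤ Portfolio (97), so Portfolio stays at 97.
Weighted total:
  Fieldwork 79 × 0.18 = 14.22
  Capstone 50.5 × 0.5 = 25.25
  Homework 95 × 0.17 = 16.15
  Portfolio 97 × 0.15 = 14.55
Sum = 70.17
70.17 is ≥ 68 and < 71 → D+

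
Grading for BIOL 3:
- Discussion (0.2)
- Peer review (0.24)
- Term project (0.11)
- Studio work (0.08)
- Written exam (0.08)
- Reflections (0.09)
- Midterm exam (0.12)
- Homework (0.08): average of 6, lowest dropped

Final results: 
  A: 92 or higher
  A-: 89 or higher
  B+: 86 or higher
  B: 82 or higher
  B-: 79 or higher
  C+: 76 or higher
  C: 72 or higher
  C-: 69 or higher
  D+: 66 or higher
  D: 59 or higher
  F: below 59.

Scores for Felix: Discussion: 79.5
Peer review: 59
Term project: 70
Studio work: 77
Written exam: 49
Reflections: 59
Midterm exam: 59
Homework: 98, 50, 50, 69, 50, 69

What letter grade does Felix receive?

Homework: drop 50 → average of remaining 5 = 336/5 = 67.2
Weighted total:
  Discussion 79.5 × 0.2 = 15.9
  Peer review 59 × 0.24 = 14.16
  Term project 70 × 0.11 = 7.7
  Studio work 77 × 0.08 = 6.16
  Written exam 49 × 0.08 = 3.92
  Reflections 59 × 0.09 = 5.31
  Midterm exam 59 × 0.12 = 7.08
  Homework 67.2 × 0.08 = 5.376
Sum = 65.606
65.606 is ≥ 59 and < 66 → D

D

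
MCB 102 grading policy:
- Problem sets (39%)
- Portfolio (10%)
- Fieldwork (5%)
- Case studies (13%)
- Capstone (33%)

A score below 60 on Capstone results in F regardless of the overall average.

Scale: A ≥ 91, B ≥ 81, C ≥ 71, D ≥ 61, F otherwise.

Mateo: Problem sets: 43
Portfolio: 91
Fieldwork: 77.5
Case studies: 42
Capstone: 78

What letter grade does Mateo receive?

Capstone score 78 ≥ 60: minimum met.
Weighted total:
  Problem sets 43 × 0.39 = 16.77
  Portfolio 91 × 0.1 = 9.1
  Fieldwork 77.5 × 0.05 = 3.875
  Case studies 42 × 0.13 = 5.46
  Capstone 78 × 0.33 = 25.74
Sum = 60.945
60.945 < 61 → F

F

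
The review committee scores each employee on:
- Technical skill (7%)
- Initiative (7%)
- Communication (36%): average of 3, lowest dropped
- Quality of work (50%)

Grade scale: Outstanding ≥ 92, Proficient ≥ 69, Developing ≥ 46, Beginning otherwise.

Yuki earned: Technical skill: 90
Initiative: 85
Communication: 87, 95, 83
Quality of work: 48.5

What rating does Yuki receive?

Communication: drop 83 → average of remaining 2 = 182/2 = 91
Weighted total:
  Technical skill 90 × 0.07 = 6.3
  Initiative 85 × 0.07 = 5.95
  Communication 91 × 0.36 = 32.76
  Quality of work 48.5 × 0.5 = 24.25
Sum = 69.26
69.26 is ≥ 69 and < 92 → Proficient

Proficient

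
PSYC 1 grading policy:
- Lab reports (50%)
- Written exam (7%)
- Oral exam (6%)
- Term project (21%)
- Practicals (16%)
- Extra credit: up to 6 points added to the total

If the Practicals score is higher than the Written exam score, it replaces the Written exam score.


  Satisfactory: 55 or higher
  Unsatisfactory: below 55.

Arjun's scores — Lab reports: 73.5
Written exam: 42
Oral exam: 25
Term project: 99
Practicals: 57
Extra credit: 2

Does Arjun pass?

Practicals (57) > Written exam (42), so Written exam counts as 57.
Weighted total:
  Lab reports 73.5 × 0.5 = 36.75
  Written exam 57 × 0.07 = 3.99
  Oral exam 25 × 0.06 = 1.5
  Term project 99 × 0.21 = 20.79
  Practicals 57 × 0.16 = 9.12
Sum = 72.15
Extra credit: 72.15 + 2 = 74.15
74.15 ≥ 55 → Satisfactory

Satisfactory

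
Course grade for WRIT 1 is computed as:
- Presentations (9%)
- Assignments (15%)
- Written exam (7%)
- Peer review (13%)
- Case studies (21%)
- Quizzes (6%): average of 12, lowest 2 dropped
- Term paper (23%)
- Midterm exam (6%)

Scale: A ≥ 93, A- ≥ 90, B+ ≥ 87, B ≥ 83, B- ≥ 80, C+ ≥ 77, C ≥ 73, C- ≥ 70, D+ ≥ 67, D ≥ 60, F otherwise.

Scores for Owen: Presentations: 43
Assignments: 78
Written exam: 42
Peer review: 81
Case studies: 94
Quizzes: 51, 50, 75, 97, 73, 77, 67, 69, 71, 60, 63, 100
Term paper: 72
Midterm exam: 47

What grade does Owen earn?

Quizzes: drop 50, 51 → average of remaining 10 = 752/10 = 75.2
Weighted total:
  Presentations 43 × 0.09 = 3.87
  Assignments 78 × 0.15 = 11.7
  Written exam 42 × 0.07 = 2.94
  Peer review 81 × 0.13 = 10.53
  Case studies 94 × 0.21 = 19.74
  Quizzes 75.2 × 0.06 = 4.512
  Term paper 72 × 0.23 = 16.56
  Midterm exam 47 × 0.06 = 2.82
Sum = 72.672
72.672 is ≥ 70 and < 73 → C-

C-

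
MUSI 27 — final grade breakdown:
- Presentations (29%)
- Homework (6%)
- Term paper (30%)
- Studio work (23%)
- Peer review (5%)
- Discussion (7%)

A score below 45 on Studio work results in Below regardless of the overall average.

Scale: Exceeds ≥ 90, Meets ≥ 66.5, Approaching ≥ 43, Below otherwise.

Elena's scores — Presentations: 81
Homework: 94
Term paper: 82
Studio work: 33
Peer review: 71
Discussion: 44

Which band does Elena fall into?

Studio work score 33 < 45: minimum not met.
Weighted total:
  Presentations 81 × 0.29 = 23.49
  Homework 94 × 0.06 = 5.64
  Term paper 82 × 0.3 = 24.6
  Studio work 33 × 0.23 = 7.59
  Peer review 71 × 0.05 = 3.55
  Discussion 44 × 0.07 = 3.08
Sum = 67.95
Because the Studio work minimum was not met, the result is Below.

Below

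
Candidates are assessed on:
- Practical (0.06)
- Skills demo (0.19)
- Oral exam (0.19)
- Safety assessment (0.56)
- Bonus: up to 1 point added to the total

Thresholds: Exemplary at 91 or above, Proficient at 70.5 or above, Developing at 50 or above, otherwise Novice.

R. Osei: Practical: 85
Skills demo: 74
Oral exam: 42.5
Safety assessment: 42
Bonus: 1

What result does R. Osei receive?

Weighted total:
  Practical 85 × 0.06 = 5.1
  Skills demo 74 × 0.19 = 14.06
  Oral exam 42.5 × 0.19 = 8.075
  Safety assessment 42 × 0.56 = 23.52
Sum = 50.755
Bonus: 50.755 + 1 = 51.755
51.755 is ≥ 50 and < 70.5 → Developing

Developing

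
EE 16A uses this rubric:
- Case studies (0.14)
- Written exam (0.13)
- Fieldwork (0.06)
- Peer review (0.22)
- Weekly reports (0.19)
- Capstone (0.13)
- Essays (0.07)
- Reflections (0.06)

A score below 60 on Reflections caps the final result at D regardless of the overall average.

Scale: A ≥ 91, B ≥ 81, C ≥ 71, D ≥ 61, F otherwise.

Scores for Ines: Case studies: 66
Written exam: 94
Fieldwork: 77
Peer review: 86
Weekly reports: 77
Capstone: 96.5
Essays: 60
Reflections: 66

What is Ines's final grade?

Reflections score 66 ≥ 60: minimum met.
Weighted total:
  Case studies 66 × 0.14 = 9.24
  Written exam 94 × 0.13 = 12.22
  Fieldwork 77 × 0.06 = 4.62
  Peer review 86 × 0.22 = 18.92
  Weekly reports 77 × 0.19 = 14.63
  Capstone 96.5 × 0.13 = 12.545
  Essays 60 × 0.07 = 4.2
  Reflections 66 × 0.06 = 3.96
Sum = 80.335
80.335 is ≥ 71 and < 81 → C

C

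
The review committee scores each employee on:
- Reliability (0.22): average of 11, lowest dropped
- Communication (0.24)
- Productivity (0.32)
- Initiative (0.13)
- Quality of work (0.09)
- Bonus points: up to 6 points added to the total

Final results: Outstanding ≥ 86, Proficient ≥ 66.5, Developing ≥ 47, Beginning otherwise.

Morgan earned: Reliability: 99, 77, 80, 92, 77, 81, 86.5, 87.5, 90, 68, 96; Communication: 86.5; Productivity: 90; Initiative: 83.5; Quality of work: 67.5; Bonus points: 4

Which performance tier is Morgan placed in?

Reliability: drop 68 → average of remaining 10 = 866/10 = 86.6
Weighted total:
  Reliability 86.6 × 0.22 = 19.052
  Communication 86.5 × 0.24 = 20.76
  Productivity 90 × 0.32 = 28.8
  Initiative 83.5 × 0.13 = 10.855
  Quality of work 67.5 × 0.09 = 6.075
Sum = 85.542
Bonus points: 85.542 + 4 = 89.542
89.542 ≥ 86 → Outstanding

Outstanding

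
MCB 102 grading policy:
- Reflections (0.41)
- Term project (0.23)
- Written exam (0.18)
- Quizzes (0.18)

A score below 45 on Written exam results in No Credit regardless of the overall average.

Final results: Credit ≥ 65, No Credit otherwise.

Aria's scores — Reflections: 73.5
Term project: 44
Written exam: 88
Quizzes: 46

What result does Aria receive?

Written exam score 88 ≥ 45: minimum met.
Weighted total:
  Reflections 73.5 × 0.41 = 30.135
  Term project 44 × 0.23 = 10.12
  Written exam 88 × 0.18 = 15.84
  Quizzes 46 × 0.18 = 8.28
Sum = 64.375
64.375 < 65 → No Credit

No Credit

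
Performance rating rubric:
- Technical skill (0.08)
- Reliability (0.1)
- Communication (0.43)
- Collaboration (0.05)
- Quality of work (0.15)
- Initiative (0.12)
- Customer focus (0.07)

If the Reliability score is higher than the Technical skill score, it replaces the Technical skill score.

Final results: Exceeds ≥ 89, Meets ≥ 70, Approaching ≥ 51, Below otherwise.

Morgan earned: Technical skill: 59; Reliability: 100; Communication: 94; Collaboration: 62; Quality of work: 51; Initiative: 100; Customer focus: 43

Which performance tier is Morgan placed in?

Meets

Reliability (100) > Technical skill (59), so Technical skill counts as 100.
Weighted total:
  Technical skill 100 × 0.08 = 8
  Reliability 100 × 0.1 = 10
  Communication 94 × 0.43 = 40.42
  Collaboration 62 × 0.05 = 3.1
  Quality of work 51 × 0.15 = 7.65
  Initiative 100 × 0.12 = 12
  Customer focus 43 × 0.07 = 3.01
Sum = 84.18
84.18 is ≥ 70 and < 89 → Meets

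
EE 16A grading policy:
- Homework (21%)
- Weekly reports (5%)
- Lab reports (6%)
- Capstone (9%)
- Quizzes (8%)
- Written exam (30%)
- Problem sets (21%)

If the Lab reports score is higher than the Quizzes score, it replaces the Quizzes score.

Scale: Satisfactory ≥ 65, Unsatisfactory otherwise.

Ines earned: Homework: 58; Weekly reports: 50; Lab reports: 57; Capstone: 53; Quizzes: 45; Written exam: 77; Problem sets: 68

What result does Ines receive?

Unsatisfactory

Lab reports (57) > Quizzes (45), so Quizzes counts as 57.
Weighted total:
  Homework 58 × 0.21 = 12.18
  Weekly reports 50 × 0.05 = 2.5
  Lab reports 57 × 0.06 = 3.42
  Capstone 53 × 0.09 = 4.77
  Quizzes 57 × 0.08 = 4.56
  Written exam 77 × 0.3 = 23.1
  Problem sets 68 × 0.21 = 14.28
Sum = 64.81
64.81 < 65 → Unsatisfactory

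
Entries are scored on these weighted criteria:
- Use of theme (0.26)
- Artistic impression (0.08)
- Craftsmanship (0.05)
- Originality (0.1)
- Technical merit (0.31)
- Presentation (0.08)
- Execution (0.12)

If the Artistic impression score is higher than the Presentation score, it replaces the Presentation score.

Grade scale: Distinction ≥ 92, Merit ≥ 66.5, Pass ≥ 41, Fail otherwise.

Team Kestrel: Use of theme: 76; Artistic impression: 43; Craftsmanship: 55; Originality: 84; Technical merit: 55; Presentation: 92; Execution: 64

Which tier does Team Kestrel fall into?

Artistic impression (43) ≤ Presentation (92), so Presentation stays at 92.
Weighted total:
  Use of theme 76 × 0.26 = 19.76
  Artistic impression 43 × 0.08 = 3.44
  Craftsmanship 55 × 0.05 = 2.75
  Originality 84 × 0.1 = 8.4
  Technical merit 55 × 0.31 = 17.05
  Presentation 92 × 0.08 = 7.36
  Execution 64 × 0.12 = 7.68
Sum = 66.44
66.44 is ≥ 41 and < 66.5 → Pass

Pass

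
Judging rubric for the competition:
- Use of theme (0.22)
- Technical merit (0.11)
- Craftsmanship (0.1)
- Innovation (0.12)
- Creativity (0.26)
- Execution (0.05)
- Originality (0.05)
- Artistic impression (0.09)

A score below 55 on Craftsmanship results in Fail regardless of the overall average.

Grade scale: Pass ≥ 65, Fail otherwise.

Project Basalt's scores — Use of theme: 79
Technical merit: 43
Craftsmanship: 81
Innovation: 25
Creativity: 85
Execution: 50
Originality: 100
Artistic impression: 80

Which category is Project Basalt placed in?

Pass

Craftsmanship score 81 ≥ 55: minimum met.
Weighted total:
  Use of theme 79 × 0.22 = 17.38
  Technical merit 43 × 0.11 = 4.73
  Craftsmanship 81 × 0.1 = 8.1
  Innovation 25 × 0.12 = 3
  Creativity 85 × 0.26 = 22.1
  Execution 50 × 0.05 = 2.5
  Originality 100 × 0.05 = 5
  Artistic impression 80 × 0.09 = 7.2
Sum = 70.01
70.01 ≥ 65 → Pass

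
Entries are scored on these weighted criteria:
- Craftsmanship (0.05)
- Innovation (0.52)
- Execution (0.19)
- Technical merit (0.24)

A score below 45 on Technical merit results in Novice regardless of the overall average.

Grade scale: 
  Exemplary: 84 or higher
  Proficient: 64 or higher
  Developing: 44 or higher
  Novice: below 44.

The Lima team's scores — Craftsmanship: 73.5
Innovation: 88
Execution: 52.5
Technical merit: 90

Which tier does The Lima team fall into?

Technical merit score 90 ≥ 45: minimum met.
Weighted total:
  Craftsmanship 73.5 × 0.05 = 3.675
  Innovation 88 × 0.52 = 45.76
  Execution 52.5 × 0.19 = 9.975
  Technical merit 90 × 0.24 = 21.6
Sum = 81.01
81.01 is ≥ 64 and < 84 → Proficient

Proficient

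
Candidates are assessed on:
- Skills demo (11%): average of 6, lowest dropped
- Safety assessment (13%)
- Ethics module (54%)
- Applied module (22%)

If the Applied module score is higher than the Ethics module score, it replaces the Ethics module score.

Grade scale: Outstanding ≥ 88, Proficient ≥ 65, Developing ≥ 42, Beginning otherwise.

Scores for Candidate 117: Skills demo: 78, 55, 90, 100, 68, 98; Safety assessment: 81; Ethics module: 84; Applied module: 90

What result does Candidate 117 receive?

Outstanding

Skills demo: drop 55 → average of remaining 5 = 434/5 = 86.8
Applied module (90) > Ethics module (84), so Ethics module counts as 90.
Weighted total:
  Skills demo 86.8 × 0.11 = 9.548
  Safety assessment 81 × 0.13 = 10.53
  Ethics module 90 × 0.54 = 48.6
  Applied module 90 × 0.22 = 19.8
Sum = 88.478
88.478 ≥ 88 → Outstanding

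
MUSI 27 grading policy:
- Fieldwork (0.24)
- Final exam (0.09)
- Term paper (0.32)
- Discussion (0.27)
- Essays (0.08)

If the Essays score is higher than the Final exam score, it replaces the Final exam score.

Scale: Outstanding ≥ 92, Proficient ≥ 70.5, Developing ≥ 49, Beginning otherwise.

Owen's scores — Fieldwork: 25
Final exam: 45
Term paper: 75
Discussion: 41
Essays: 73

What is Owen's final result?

Essays (73) > Final exam (45), so Final exam counts as 73.
Weighted total:
  Fieldwork 25 × 0.24 = 6
  Final exam 73 × 0.09 = 6.57
  Term paper 75 × 0.32 = 24
  Discussion 41 × 0.27 = 11.07
  Essays 73 × 0.08 = 5.84
Sum = 53.48
53.48 is ≥ 49 and < 70.5 → Developing

Developing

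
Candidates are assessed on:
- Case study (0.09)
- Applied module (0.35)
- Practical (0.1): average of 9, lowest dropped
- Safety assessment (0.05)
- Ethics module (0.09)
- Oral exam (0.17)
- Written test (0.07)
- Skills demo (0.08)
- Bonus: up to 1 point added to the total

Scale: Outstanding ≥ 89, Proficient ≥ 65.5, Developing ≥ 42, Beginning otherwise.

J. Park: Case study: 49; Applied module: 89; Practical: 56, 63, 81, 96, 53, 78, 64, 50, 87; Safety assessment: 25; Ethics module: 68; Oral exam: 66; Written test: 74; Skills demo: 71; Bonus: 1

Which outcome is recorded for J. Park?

Practical: drop 50 → average of remaining 8 = 578/8 = 72.25
Weighted total:
  Case study 49 × 0.09 = 4.41
  Applied module 89 × 0.35 = 31.15
  Practical 72.25 × 0.1 = 7.225
  Safety assessment 25 × 0.05 = 1.25
  Ethics module 68 × 0.09 = 6.12
  Oral exam 66 × 0.17 = 11.22
  Written test 74 × 0.07 = 5.18
  Skills demo 71 × 0.08 = 5.68
Sum = 72.235
Bonus: 72.235 + 1 = 73.235
73.235 is ≥ 65.5 and < 89 → Proficient

Proficient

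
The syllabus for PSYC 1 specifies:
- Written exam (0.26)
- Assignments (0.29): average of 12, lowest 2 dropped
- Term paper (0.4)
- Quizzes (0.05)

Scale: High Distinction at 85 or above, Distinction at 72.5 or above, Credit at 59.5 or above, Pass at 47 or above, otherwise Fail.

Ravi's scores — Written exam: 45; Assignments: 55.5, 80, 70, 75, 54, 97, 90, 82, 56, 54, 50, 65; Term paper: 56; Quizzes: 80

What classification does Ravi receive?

Pass

Assignments: drop 50, 54 → average of remaining 10 = 724.5/10 = 72.45
Weighted total:
  Written exam 45 × 0.26 = 11.7
  Assignments 72.45 × 0.29 = 21.0105
  Term paper 56 × 0.4 = 22.4
  Quizzes 80 × 0.05 = 4
Sum = 59.1105
59.1105 is ≥ 47 and < 59.5 → Pass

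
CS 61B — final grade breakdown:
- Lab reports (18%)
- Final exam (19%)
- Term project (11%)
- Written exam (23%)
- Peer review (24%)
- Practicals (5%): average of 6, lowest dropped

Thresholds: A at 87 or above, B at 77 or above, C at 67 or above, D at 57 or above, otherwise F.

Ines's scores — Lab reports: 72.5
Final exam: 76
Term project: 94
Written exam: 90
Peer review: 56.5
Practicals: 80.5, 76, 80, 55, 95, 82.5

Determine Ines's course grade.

Practicals: drop 55 → average of remaining 5 = 414/5 = 82.8
Weighted total:
  Lab reports 72.5 × 0.18 = 13.05
  Final exam 76 × 0.19 = 14.44
  Term project 94 × 0.11 = 10.34
  Written exam 90 × 0.23 = 20.7
  Peer review 56.5 × 0.24 = 13.56
  Practicals 82.8 × 0.05 = 4.14
Sum = 76.23
76.23 is ≥ 67 and < 77 → C

C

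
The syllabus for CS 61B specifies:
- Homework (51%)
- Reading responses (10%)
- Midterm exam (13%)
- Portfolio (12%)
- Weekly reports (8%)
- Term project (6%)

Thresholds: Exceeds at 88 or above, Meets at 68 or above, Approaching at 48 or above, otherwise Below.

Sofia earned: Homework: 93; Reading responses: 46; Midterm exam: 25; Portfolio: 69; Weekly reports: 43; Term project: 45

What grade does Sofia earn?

Meets

Weighted total:
  Homework 93 × 0.51 = 47.43
  Reading responses 46 × 0.1 = 4.6
  Midterm exam 25 × 0.13 = 3.25
  Portfolio 69 × 0.12 = 8.28
  Weekly reports 43 × 0.08 = 3.44
  Term project 45 × 0.06 = 2.7
Sum = 69.7
69.7 is ≥ 68 and < 88 → Meets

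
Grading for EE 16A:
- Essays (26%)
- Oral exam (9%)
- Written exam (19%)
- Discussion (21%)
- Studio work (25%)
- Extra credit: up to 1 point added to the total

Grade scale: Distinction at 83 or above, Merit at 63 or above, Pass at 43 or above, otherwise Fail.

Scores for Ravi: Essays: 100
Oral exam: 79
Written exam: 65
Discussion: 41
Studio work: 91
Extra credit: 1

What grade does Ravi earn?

Merit

Weighted total:
  Essays 100 × 0.26 = 26
  Oral exam 79 × 0.09 = 7.11
  Written exam 65 × 0.19 = 12.35
  Discussion 41 × 0.21 = 8.61
  Studio work 91 × 0.25 = 22.75
Sum = 76.82
Extra credit: 76.82 + 1 = 77.82
77.82 is ≥ 63 and < 83 → Merit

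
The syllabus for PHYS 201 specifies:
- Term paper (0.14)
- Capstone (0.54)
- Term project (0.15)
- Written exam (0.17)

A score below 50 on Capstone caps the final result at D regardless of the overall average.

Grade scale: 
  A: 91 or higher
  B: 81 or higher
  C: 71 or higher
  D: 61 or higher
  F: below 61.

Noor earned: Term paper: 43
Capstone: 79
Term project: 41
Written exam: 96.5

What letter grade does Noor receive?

Capstone score 79 ≥ 50: minimum met.
Weighted total:
  Term paper 43 × 0.14 = 6.02
  Capstone 79 × 0.54 = 42.66
  Term project 41 × 0.15 = 6.15
  Written exam 96.5 × 0.17 = 16.405
Sum = 71.235
71.235 is ≥ 71 and < 81 → C

C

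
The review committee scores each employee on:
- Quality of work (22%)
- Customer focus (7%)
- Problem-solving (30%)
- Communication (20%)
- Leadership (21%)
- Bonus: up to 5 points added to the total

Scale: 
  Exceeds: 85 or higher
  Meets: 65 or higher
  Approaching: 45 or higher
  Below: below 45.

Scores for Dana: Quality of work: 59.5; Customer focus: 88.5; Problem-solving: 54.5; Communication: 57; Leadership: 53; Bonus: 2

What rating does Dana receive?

Weighted total:
  Quality of work 59.5 × 0.22 = 13.09
  Customer focus 88.5 × 0.07 = 6.195
  Problem-solving 54.5 × 0.3 = 16.35
  Communication 57 × 0.2 = 11.4
  Leadership 53 × 0.21 = 11.13
Sum = 58.165
Bonus: 58.165 + 2 = 60.165
60.165 is ≥ 45 and < 65 → Approaching

Approaching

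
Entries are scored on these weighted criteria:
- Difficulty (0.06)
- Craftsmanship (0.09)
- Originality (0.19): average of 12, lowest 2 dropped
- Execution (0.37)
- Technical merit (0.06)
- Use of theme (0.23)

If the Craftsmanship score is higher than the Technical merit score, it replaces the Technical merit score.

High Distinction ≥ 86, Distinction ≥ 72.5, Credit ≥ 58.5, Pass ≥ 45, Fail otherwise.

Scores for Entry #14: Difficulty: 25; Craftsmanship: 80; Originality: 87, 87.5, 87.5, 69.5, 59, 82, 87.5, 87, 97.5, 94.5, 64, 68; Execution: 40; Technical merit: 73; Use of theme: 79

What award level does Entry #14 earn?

Credit

Originality: drop 59, 64 → average of remaining 10 = 848/10 = 84.8
Craftsmanship (80) > Technical merit (73), so Technical merit counts as 80.
Weighted total:
  Difficulty 25 × 0.06 = 1.5
  Craftsmanship 80 × 0.09 = 7.2
  Originality 84.8 × 0.19 = 16.112
  Execution 40 × 0.37 = 14.8
  Technical merit 80 × 0.06 = 4.8
  Use of theme 79 × 0.23 = 18.17
Sum = 62.582
62.582 is ≥ 58.5 and < 72.5 → Credit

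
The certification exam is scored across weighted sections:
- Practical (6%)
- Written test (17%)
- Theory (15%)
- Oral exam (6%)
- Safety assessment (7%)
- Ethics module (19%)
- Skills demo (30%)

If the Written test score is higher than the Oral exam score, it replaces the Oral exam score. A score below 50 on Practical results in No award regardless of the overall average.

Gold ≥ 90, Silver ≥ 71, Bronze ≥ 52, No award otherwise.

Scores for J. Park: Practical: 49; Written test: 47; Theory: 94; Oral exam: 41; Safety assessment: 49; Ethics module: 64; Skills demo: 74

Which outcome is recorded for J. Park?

Written test (47) > Oral exam (41), so Oral exam counts as 47.
Practical score 49 < 50: minimum not met.
Weighted total:
  Practical 49 × 0.06 = 2.94
  Written test 47 × 0.17 = 7.99
  Theory 94 × 0.15 = 14.1
  Oral exam 47 × 0.06 = 2.82
  Safety assessment 49 × 0.07 = 3.43
  Ethics module 64 × 0.19 = 12.16
  Skills demo 74 × 0.3 = 22.2
Sum = 65.64
Because the Practical minimum was not met, the result is No award.

No award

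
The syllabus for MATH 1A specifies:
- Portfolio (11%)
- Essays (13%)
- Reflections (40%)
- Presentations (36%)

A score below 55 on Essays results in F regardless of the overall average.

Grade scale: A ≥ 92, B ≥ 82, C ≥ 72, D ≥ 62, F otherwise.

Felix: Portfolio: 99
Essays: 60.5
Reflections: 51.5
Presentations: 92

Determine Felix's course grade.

C

Essays score 60.5 ≥ 55: minimum met.
Weighted total:
  Portfolio 99 × 0.11 = 10.89
  Essays 60.5 × 0.13 = 7.865
  Reflections 51.5 × 0.4 = 20.6
  Presentations 92 × 0.36 = 33.12
Sum = 72.475
72.475 is ≥ 72 and < 82 → C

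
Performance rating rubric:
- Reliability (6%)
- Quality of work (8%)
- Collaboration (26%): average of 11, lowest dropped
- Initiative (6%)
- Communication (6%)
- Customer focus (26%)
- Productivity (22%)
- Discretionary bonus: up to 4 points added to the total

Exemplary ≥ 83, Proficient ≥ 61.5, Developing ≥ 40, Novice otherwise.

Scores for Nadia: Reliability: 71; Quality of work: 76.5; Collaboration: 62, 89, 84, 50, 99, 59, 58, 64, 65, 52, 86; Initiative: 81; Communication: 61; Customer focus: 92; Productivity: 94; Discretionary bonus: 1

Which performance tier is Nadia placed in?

Exemplary

Collaboration: drop 50 → average of remaining 10 = 718/10 = 71.8
Weighted total:
  Reliability 71 × 0.06 = 4.26
  Quality of work 76.5 × 0.08 = 6.12
  Collaboration 71.8 × 0.26 = 18.668
  Initiative 81 × 0.06 = 4.86
  Communication 61 × 0.06 = 3.66
  Customer focus 92 × 0.26 = 23.92
  Productivity 94 × 0.22 = 20.68
Sum = 82.168
Discretionary bonus: 82.168 + 1 = 83.168
83.168 ≥ 83 → Exemplary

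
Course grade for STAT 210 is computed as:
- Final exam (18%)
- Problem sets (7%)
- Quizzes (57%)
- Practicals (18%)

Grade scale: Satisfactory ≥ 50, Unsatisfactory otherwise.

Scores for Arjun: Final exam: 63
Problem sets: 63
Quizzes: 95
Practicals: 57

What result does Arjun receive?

Weighted total:
  Final exam 63 × 0.18 = 11.34
  Problem sets 63 × 0.07 = 4.41
  Quizzes 95 × 0.57 = 54.15
  Practicals 57 × 0.18 = 10.26
Sum = 80.16
80.16 ≥ 50 → Satisfactory

Satisfactory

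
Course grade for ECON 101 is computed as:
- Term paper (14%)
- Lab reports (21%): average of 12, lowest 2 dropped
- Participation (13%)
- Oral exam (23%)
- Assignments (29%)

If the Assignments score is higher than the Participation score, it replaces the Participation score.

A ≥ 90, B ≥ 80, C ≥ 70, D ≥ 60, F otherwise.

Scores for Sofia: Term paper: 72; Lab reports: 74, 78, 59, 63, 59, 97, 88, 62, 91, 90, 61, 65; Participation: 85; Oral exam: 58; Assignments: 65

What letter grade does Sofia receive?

Lab reports: drop 59, 59 → average of remaining 10 = 769/10 = 76.9
Assignments (65) ≤ Participation (85), so Participation stays at 85.
Weighted total:
  Term paper 72 × 0.14 = 10.08
  Lab reports 76.9 × 0.21 = 16.149
  Participation 85 × 0.13 = 11.05
  Oral exam 58 × 0.23 = 13.34
  Assignments 65 × 0.29 = 18.85
Sum = 69.469
69.469 is ≥ 60 and < 70 → D

D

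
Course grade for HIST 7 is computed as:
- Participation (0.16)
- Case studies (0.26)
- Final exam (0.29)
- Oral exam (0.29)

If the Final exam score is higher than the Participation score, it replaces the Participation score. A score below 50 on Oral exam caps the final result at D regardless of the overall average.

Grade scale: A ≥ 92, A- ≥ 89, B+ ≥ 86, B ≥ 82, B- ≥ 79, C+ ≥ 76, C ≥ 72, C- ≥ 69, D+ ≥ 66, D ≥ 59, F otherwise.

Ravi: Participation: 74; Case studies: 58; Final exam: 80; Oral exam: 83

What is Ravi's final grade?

Final exam (80) > Participation (74), so Participation counts as 80.
Oral exam score 83 ≥ 50: minimum met.
Weighted total:
  Participation 80 × 0.16 = 12.8
  Case studies 58 × 0.26 = 15.08
  Final exam 80 × 0.29 = 23.2
  Oral exam 83 × 0.29 = 24.07
Sum = 75.15
75.15 is ≥ 72 and < 76 → C

C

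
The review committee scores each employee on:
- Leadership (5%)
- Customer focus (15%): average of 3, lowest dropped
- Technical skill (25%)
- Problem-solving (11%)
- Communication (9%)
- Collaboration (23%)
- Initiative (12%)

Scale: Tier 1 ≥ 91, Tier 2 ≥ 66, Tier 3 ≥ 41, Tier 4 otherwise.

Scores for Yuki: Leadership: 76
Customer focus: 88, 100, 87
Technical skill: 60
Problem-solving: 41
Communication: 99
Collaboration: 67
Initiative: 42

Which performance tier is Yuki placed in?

Customer focus: drop 87 → average of remaining 2 = 188/2 = 94
Weighted total:
  Leadership 76 × 0.05 = 3.8
  Customer focus 94 × 0.15 = 14.1
  Technical skill 60 × 0.25 = 15
  Problem-solving 41 × 0.11 = 4.51
  Communication 99 × 0.09 = 8.91
  Collaboration 67 × 0.23 = 15.41
  Initiative 42 × 0.12 = 5.04
Sum = 66.77
66.77 is ≥ 66 and < 91 → Tier 2

Tier 2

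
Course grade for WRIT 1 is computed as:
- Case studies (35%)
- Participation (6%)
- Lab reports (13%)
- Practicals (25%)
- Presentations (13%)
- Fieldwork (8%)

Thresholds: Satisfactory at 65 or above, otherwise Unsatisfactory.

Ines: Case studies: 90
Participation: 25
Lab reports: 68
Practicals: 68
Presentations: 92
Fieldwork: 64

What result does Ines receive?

Weighted total:
  Case studies 90 × 0.35 = 31.5
  Participation 25 × 0.06 = 1.5
  Lab reports 68 × 0.13 = 8.84
  Practicals 68 × 0.25 = 17
  Presentations 92 × 0.13 = 11.96
  Fieldwork 64 × 0.08 = 5.12
Sum = 75.92
75.92 ≥ 65 → Satisfactory

Satisfactory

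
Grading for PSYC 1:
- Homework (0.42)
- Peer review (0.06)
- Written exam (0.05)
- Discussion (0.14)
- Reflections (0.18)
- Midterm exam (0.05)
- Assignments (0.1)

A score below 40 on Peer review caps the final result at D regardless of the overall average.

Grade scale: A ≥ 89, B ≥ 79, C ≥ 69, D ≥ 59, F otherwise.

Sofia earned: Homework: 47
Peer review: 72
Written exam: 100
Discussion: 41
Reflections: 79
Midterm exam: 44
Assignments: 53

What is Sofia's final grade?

F

Peer review score 72 ≥ 40: minimum met.
Weighted total:
  Homework 47 × 0.42 = 19.74
  Peer review 72 × 0.06 = 4.32
  Written exam 100 × 0.05 = 5
  Discussion 41 × 0.14 = 5.74
  Reflections 79 × 0.18 = 14.22
  Midterm exam 44 × 0.05 = 2.2
  Assignments 53 × 0.1 = 5.3
Sum = 56.52
56.52 < 59 → F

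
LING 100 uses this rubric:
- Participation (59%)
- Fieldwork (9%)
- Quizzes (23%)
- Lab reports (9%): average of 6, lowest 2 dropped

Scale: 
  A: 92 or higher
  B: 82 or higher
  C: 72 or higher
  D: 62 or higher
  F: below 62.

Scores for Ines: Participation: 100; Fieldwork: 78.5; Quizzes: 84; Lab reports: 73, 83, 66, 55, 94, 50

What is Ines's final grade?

A

Lab reports: drop 50, 55 → average of remaining 4 = 316/4 = 79
Weighted total:
  Participation 100 × 0.59 = 59
  Fieldwork 78.5 × 0.09 = 7.065
  Quizzes 84 × 0.23 = 19.32
  Lab reports 79 × 0.09 = 7.11
Sum = 92.495
92.495 ≥ 92 → A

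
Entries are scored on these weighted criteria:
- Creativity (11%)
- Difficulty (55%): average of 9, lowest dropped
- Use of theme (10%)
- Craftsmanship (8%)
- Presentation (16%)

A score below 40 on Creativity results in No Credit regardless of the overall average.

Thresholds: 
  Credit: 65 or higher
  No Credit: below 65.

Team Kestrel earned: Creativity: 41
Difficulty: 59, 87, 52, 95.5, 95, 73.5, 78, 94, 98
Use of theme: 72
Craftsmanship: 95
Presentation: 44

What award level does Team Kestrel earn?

Difficulty: drop 52 → average of remaining 8 = 680/8 = 85
Creativity score 41 ≥ 40: minimum met.
Weighted total:
  Creativity 41 × 0.11 = 4.51
  Difficulty 85 × 0.55 = 46.75
  Use of theme 72 × 0.1 = 7.2
  Craftsmanship 95 × 0.08 = 7.6
  Presentation 44 × 0.16 = 7.04
Sum = 73.1
73.1 ≥ 65 → Credit

Credit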